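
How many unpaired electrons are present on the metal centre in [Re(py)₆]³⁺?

Pyridine is neutral; balancing the +3 overall charge requires Re(III).
Group 7 minus oxidation state 3 gives a d⁴ configuration.
The spin state decides the count: a 5d ion has a large Δₒ and is invariably low-spin.
An octahedral low-spin d⁴ ion is t₂g⁴e_g⁰, giving 2 unpaired electrons.

2 unpaired electrons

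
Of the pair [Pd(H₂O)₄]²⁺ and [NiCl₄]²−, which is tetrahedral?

For [Pd(H₂O)₄]²⁺: Water is neutral; balancing the +2 overall charge requires Pd(II). Pd sits in group 10, so the d-electron count is 10 − 2 = 8. A 4d d⁸ ion has a large crystal-field splitting; square planar leaves the high-energy d_{x²−y²} orbital empty and maximises CFSE. → square planar.
For [NiCl₄]²−: Ligand charges: each chloride is −1. With an overall charge of −2 the nickel centre must be in the +2 oxidation state. Ni sits in group 10, so the d-electron count is 10 − 2 = 8. Chloride is a weak-field ligand. With weak-field ligands the CFSE gain from square planar is small, so a 3d d⁸ ion takes the sterically preferred tetrahedral geometry. → tetrahedral.

[NiCl₄]²−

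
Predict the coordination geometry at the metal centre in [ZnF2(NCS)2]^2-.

tetrahedral

Summing ligand charges against the −2 overall charge gives an oxidation state of +2 for zinc.
Zinc is a group-12 element; Zn(II) is therefore d¹⁰.
With 4 monodentate ligands the coordination number is 4.
A d¹⁰ ion has no crystal-field stabilisation preference between square planar and tetrahedral, so four ligands adopt the sterically favoured tetrahedral geometry.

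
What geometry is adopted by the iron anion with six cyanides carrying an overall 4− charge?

Ligand charges: each cyanide is −1. With an overall charge of −4 the iron centre must be in the +2 oxidation state.
Fe sits in group 8, so the d-electron count is 8 − 2 = 6.
With 6 monodentate ligands the coordination number is 6.
Six donors around a single metal centre give an octahedral coordination sphere.

octahedral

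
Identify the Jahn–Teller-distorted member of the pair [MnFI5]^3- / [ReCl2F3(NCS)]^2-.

[MnFI5]^3-: Ligand charges: each fluoride is −1; each iodide is −1. With an overall charge of −3 the manganese centre must be in the +3 oxidation state. Mn sits in group 7, so the d-electron count is 7 − 3 = 4. Fluoride and iodide are weak-field ligands for a first-row metal, so the complex is high-spin. The t₂g³e_g¹ (high-spin) configuration has an unevenly filled e_g set; the Jahn–Teller theorem predicts a tetragonal distortion (typically axial elongation) to lift the degeneracy.
[ReCl2F3(NCS)]^2-: Each chloride is −1; each fluoride is −1; each isothiocyanate is −1; balancing the −2 overall charge requires Re(IV). Re sits in group 7, so the d-electron count is 7 − 4 = 3. The d³ configuration leaves the e_g set evenly filled (or empty) — no strong Jahn–Teller driving force.

[MnFI5]^3-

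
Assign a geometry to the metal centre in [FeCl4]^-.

tetrahedral

Ligand charges: each chloride is −1. With an overall charge of −1 the iron centre must be in the +3 oxidation state.
Fe sits in group 8, so the d-electron count is 8 − 3 = 5.
With 4 monodentate ligands the coordination number is 4.
Chloride is a weak-field ligand.
A high-spin d⁵ ion has zero CFSE in either geometry, so four ligands adopt the sterically favoured tetrahedral geometry.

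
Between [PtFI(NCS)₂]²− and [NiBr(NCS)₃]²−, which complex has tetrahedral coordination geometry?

[NiBr(NCS)₃]²−

For [PtFI(NCS)₂]²−: Ligand charges: each fluoride is −1; each iodide is −1; each isothiocyanate is −1. With an overall charge of −2 the platinum centre must be in the +2 oxidation state. Pt sits in group 10, so the d-electron count is 10 − 2 = 8. A 5d d⁸ ion has a large crystal-field splitting; square planar leaves the high-energy d_{x²−y²} orbital empty and maximises CFSE. → square planar.
For [NiBr(NCS)₃]²−: Each bromide is −1; each isothiocyanate is −1; balancing the −2 overall charge requires Ni(II). Nickel is a group-10 element; Ni(II) is therefore d⁸. Bromide and isothiocyanate are weak-field ligands. With weak-field ligands the CFSE gain from square planar is small, so a 3d d⁸ ion takes the sterically preferred tetrahedral geometry. → tetrahedral.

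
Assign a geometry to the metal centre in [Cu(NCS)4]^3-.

Ligand charges: each isothiocyanate is −1. With an overall charge of −3 the copper centre must be in the +1 oxidation state.
Group 11 minus oxidation state 1 gives a d¹⁰ configuration.
With 4 monodentate ligands the coordination number is 4.
A d¹⁰ ion has no crystal-field stabilisation preference between square planar and tetrahedral, so four ligands adopt the sterically favoured tetrahedral geometry.

tetrahedral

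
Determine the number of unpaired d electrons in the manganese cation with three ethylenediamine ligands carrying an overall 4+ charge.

3 unpaired electrons

Summing ligand charges against the +4 overall charge gives an oxidation state of +4 for manganese.
Manganese is a group-7 element; Mn(IV) is therefore d³.
Counting donor atoms: 3×ethylenediamine (bidentate) → 6 donors. Coordination number = 6.
In an octahedral field the d³ configuration is t₂g³e_g⁰ (only one arrangement possible), giving 3 unpaired electrons.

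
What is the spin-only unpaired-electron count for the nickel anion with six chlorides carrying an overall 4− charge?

Ligand charges: each chloride is −1. With an overall charge of −4 the nickel centre must be in the +2 oxidation state.
Ni sits in group 10, so the d-electron count is 10 − 2 = 8.
In an octahedral field the d⁸ configuration is t₂g⁶e_g² (only one arrangement possible), giving 2 unpaired electrons.

2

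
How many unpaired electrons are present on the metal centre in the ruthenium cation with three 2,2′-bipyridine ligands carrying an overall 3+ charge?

Summing ligand charges against the +3 overall charge gives an oxidation state of +3 for ruthenium.
Ru sits in group 8, so the d-electron count is 8 − 3 = 5.
Counting donor atoms: 3×2,2′-bipyridine (bidentate) → 6 donors. Coordination number = 6.
The spin state decides the count: a 4d ion has a large Δₒ and is invariably low-spin.
An octahedral low-spin d⁵ ion is t₂g⁵e_g⁰, giving 1 unpaired electron.

1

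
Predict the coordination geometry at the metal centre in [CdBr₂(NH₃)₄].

octahedral

Each bromide is −1; ammonia is neutral; balancing the 0 overall charge requires Cd(II).
Cd sits in group 12, so the d-electron count is 12 − 2 = 10.
With 6 monodentate ligands the coordination number is 6.
Six donors around a single metal centre give an octahedral coordination sphere.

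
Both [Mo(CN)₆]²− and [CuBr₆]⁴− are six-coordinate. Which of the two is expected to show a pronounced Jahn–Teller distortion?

[CuBr₆]⁴−

[Mo(CN)₆]²−: Each cyanide is −1; balancing the −2 overall charge requires Mo(IV). Group 6 minus oxidation state 4 gives a d² configuration. The d² configuration leaves the e_g set evenly filled (or empty) — no strong Jahn–Teller driving force.
[CuBr₆]⁴−: Ligand charges: each bromide is −1. With an overall charge of −4 the copper centre must be in the +2 oxidation state. Group 11 minus oxidation state 2 gives a d⁹ configuration. The t₂g⁶e_g³ configuration has an unevenly filled e_g set; the Jahn–Teller theorem predicts a tetragonal distortion (typically axial elongation) to lift the degeneracy.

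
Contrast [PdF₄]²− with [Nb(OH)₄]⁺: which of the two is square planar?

[PdF₄]²−

For [PdF₄]²−: Each fluoride is −1; balancing the −2 overall charge requires Pd(II). Group 10 minus oxidation state 2 gives a d⁸ configuration. A 4d d⁸ ion has a large crystal-field splitting; square planar leaves the high-energy d_{x²−y²} orbital empty and maximises CFSE. → square planar.
For [Nb(OH)₄]⁺: Ligand charges: each hydroxide is −1. With an overall charge of +1 the niobium centre must be in the +5 oxidation state. Group 5 minus oxidation state 5 gives a d⁰ configuration. A d⁰ ion has no crystal-field stabilisation preference between square planar and tetrahedral, so four ligands adopt the sterically favoured tetrahedral geometry. → tetrahedral.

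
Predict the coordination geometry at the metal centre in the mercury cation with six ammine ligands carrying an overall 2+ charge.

octahedral

Ligand charges: ammonia is neutral. With an overall charge of +2 the mercury centre must be in the +2 oxidation state.
Mercury is a group-12 element; Hg(II) is therefore d¹⁰.
With 6 monodentate ligands the coordination number is 6.
Six donors around a single metal centre give an octahedral coordination sphere.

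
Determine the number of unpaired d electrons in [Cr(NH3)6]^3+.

3

Summing ligand charges against the +3 overall charge gives an oxidation state of +3 for chromium.
Group 6 minus oxidation state 3 gives a d³ configuration.
In an octahedral field the d³ configuration is t₂g³e_g⁰ (only one arrangement possible), giving 3 unpaired electrons.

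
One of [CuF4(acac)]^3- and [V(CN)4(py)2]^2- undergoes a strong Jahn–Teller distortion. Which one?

[CuF4(acac)]^3-

[CuF4(acac)]^3-: Each fluoride is −1; each acetylacetonate is −1; balancing the −3 overall charge requires Cu(II). Group 11 minus oxidation state 2 gives a d⁹ configuration. The t₂g⁶e_g³ configuration has an unevenly filled e_g set; the Jahn–Teller theorem predicts a tetragonal distortion (typically axial elongation) to lift the degeneracy.
[V(CN)4(py)2]^2-: Ligand charges: each cyanide is −1; pyridine is neutral. With an overall charge of −2 the vanadium centre must be in the +2 oxidation state. Vanadium is a group-5 element; V(II) is therefore d³. The d³ configuration leaves the e_g set evenly filled (or empty) — no strong Jahn–Teller driving force.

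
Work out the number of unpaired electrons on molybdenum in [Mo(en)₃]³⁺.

3

Ethylenediamine is neutral; balancing the +3 overall charge requires Mo(III).
Group 6 minus oxidation state 3 gives a d³ configuration.
Counting donor atoms: 3×ethylenediamine (bidentate) → 6 donors. Coordination number = 6.
In an octahedral field the d³ configuration is t₂g³e_g⁰ (only one arrangement possible), giving 3 unpaired electrons.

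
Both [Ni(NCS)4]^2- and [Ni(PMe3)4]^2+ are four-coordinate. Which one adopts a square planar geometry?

[Ni(PMe3)4]^2+

For [Ni(NCS)4]^2-: Summing ligand charges against the −2 overall charge gives an oxidation state of +2 for nickel. Group 10 minus oxidation state 2 gives a d⁸ configuration. Isothiocyanate is a weak-field ligand. With weak-field ligands the CFSE gain from square planar is small, so a 3d d⁸ ion takes the sterically preferred tetrahedral geometry. → tetrahedral.
For [Ni(PMe3)4]^2+: Ligand charges: trimethylphosphine is neutral. With an overall charge of +2 the nickel centre must be in the +2 oxidation state. Nickel is a group-10 element; Ni(II) is therefore d⁸. Trimethylphosphine is a strong-field ligand (high in the spectrochemical series). A 3d d⁸ ion with strong-field ligands gains enough CFSE to favour square planar over tetrahedral. → square planar.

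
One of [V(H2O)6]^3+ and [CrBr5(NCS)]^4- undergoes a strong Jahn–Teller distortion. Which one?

[CrBr5(NCS)]^4-

[V(H2O)6]^3+: Water is neutral; balancing the +3 overall charge requires V(III). Vanadium is a group-5 element; V(III) is therefore d². The d² configuration leaves the e_g set evenly filled (or empty) — no strong Jahn–Teller driving force.
[CrBr5(NCS)]^4-: Each bromide is −1; each isothiocyanate is −1; balancing the −4 overall charge requires Cr(II). Group 6 minus oxidation state 2 gives a d⁴ configuration. Bromide and isothiocyanate are weak-field ligands for a first-row metal, so the complex is high-spin. The t₂g³e_g¹ (high-spin) configuration has an unevenly filled e_g set; the Jahn–Teller theorem predicts a tetragonal distortion (typically axial elongation) to lift the degeneracy.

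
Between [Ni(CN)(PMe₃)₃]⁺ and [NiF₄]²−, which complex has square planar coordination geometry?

For [Ni(CN)(PMe₃)₃]⁺: Ligand charges: each cyanide is −1; trimethylphosphine is neutral. With an overall charge of +1 the nickel centre must be in the +2 oxidation state. Nickel is a group-10 element; Ni(II) is therefore d⁸. Cyanide and trimethylphosphine are strong-field ligands (high in the spectrochemical series). A 3d d⁸ ion with strong-field ligands gains enough CFSE to favour square planar over tetrahedral. → square planar.
For [NiF₄]²−: Each fluoride is −1; balancing the −2 overall charge requires Ni(II). Nickel is a group-10 element; Ni(II) is therefore d⁸. Fluoride is a weak-field ligand. With weak-field ligands the CFSE gain from square planar is small, so a 3d d⁸ ion takes the sterically preferred tetrahedral geometry. → tetrahedral.

[Ni(CN)(PMe₃)₃]⁺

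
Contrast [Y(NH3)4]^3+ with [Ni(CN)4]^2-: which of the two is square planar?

For [Y(NH3)4]^3+: Summing ligand charges against the +3 overall charge gives an oxidation state of +3 for yttrium. Yttrium is a group-3 element; Y(III) is therefore d⁰. A d⁰ ion has no crystal-field stabilisation preference between square planar and tetrahedral, so four ligands adopt the sterically favoured tetrahedral geometry. → tetrahedral.
For [Ni(CN)4]^2-: Each cyanide is −1; balancing the −2 overall charge requires Ni(II). Group 10 minus oxidation state 2 gives a d⁸ configuration. Cyanide is a strong-field ligand (high in the spectrochemical series). A 3d d⁸ ion with strong-field ligands gains enough CFSE to favour square planar over tetrahedral. → square planar.

[Ni(CN)4]^2-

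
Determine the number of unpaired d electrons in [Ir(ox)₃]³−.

0

Each oxalate is −2; balancing the −3 overall charge requires Ir(III).
Iridium is a group-9 element; Ir(III) is therefore d⁶.
Counting donor atoms: 3×oxalate (bidentate) → 6 donors. Coordination number = 6.
The spin state decides the count: a 5d ion has a large Δₒ and is invariably low-spin.
An octahedral low-spin d⁶ ion is t₂g⁶e_g⁰, giving 0 unpaired electrons.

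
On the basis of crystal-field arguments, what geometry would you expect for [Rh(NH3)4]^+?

square planar

Ammonia is neutral; balancing the +1 overall charge requires Rh(I).
Rhodium is a group-9 element; Rh(I) is therefore d⁸.
Coordination number: 4.
A 4d d⁸ ion has a large crystal-field splitting; square planar leaves the high-energy d_{x²−y²} orbital empty and maximises CFSE.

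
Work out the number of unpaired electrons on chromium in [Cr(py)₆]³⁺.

Ligand charges: pyridine is neutral. With an overall charge of +3 the chromium centre must be in the +3 oxidation state.
Chromium is a group-6 element; Cr(III) is therefore d³.
In an octahedral field the d³ configuration is t₂g³e_g⁰ (only one arrangement possible), giving 3 unpaired electrons.

3 unpaired electrons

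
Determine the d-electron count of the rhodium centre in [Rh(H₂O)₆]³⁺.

Ligand charges: water is neutral. With an overall charge of +3 the rhodium centre must be in the +3 oxidation state.
Rhodium is a group-9 element; Rh(III) is therefore d⁶.

d6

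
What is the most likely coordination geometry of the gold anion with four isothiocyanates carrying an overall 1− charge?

Ligand charges: each isothiocyanate is −1. With an overall charge of −1 the gold centre must be in the +3 oxidation state.
Au sits in group 11, so the d-electron count is 11 − 3 = 8.
Coordination number: 4.
A 5d d⁸ ion has a large crystal-field splitting; square planar leaves the high-energy d_{x²−y²} orbital empty and maximises CFSE.

square planar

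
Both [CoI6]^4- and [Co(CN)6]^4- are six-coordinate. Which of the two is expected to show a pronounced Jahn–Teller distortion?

[Co(CN)6]^4-

[CoI6]^4-: Summing ligand charges against the −4 overall charge gives an oxidation state of +2 for cobalt. Cobalt is a group-9 element; Co(II) is therefore d⁷. Iodide is a weak-field ligand for a first-row metal, so the complex is high-spin. The d⁷ configuration leaves the e_g set evenly filled (or empty) — no strong Jahn–Teller driving force.
[Co(CN)6]^4-: Ligand charges: each cyanide is −1. With an overall charge of −4 the cobalt centre must be in the +2 oxidation state. Cobalt is a group-9 element; Co(II) is therefore d⁷. Cyanide is a strong-field ligand (high in the spectrochemical series) for a first-row metal, so the complex is low-spin. The t₂g⁶e_g¹ (low-spin) configuration has an unevenly filled e_g set; the Jahn–Teller theorem predicts a tetragonal distortion (typically axial elongation) to lift the degeneracy.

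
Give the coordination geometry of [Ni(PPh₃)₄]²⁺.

Triphenylphosphine is neutral; balancing the +2 overall charge requires Ni(II).
Ni sits in group 10, so the d-electron count is 10 − 2 = 8.
With 4 monodentate ligands the coordination number is 4.
Triphenylphosphine is a strong-field ligand (high in the spectrochemical series).
A 3d d⁸ ion with strong-field ligands gains enough CFSE to favour square planar over tetrahedral.

square planar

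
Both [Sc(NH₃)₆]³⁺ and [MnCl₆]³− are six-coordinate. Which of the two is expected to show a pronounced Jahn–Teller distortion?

[MnCl₆]³−

[Sc(NH₃)₆]³⁺: Ligand charges: ammonia is neutral. With an overall charge of +3 the scandium centre must be in the +3 oxidation state. Group 3 minus oxidation state 3 gives a d⁰ configuration. The d⁰ configuration leaves the e_g set evenly filled (or empty) — no strong Jahn–Teller driving force.
[MnCl₆]³−: Each chloride is −1; balancing the −3 overall charge requires Mn(III). Mn sits in group 7, so the d-electron count is 7 − 3 = 4. Chloride is a weak-field ligand for a first-row metal, so the complex is high-spin. The t₂g³e_g¹ (high-spin) configuration has an unevenly filled e_g set; the Jahn–Teller theorem predicts a tetragonal distortion (typically axial elongation) to lift the degeneracy.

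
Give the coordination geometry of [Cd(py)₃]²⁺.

trigonal planar

Summing ligand charges against the +2 overall charge gives an oxidation state of +2 for cadmium.
Cd sits in group 12, so the d-electron count is 12 − 2 = 10.
Coordination number: 3.
Three ligands around a d¹⁰ centre minimise repulsion in a trigonal-planar arrangement.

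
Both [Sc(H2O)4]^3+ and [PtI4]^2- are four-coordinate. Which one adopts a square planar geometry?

For [Sc(H2O)4]^3+: Ligand charges: water is neutral. With an overall charge of +3 the scandium centre must be in the +3 oxidation state. Group 3 minus oxidation state 3 gives a d⁰ configuration. A d⁰ ion has no crystal-field stabilisation preference between square planar and tetrahedral, so four ligands adopt the sterically favoured tetrahedral geometry. → tetrahedral.
For [PtI4]^2-: Summing ligand charges against the −2 overall charge gives an oxidation state of +2 for platinum. Platinum is a group-10 element; Pt(II) is therefore d⁸. A 5d d⁸ ion has a large crystal-field splitting; square planar leaves the high-energy d_{x²−y²} orbital empty and maximises CFSE. → square planar.

[PtI4]^2-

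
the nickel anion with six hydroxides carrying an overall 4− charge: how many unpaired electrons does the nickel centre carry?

2 unpaired electrons

Ligand charges: each hydroxide is −1. With an overall charge of −4 the nickel centre must be in the +2 oxidation state.
Group 10 minus oxidation state 2 gives a d⁸ configuration.
In an octahedral field the d⁸ configuration is t₂g⁶e_g² (only one arrangement possible), giving 2 unpaired electrons.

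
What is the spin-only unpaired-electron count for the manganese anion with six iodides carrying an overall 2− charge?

3 unpaired electrons

Ligand charges: each iodide is −1. With an overall charge of −2 the manganese centre must be in the +4 oxidation state.
Mn sits in group 7, so the d-electron count is 7 − 4 = 3.
In an octahedral field the d³ configuration is t₂g³e_g⁰ (only one arrangement possible), giving 3 unpaired electrons.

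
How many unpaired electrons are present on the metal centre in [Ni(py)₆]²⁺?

2 unpaired electrons

Summing ligand charges against the +2 overall charge gives an oxidation state of +2 for nickel.
Group 10 minus oxidation state 2 gives a d⁸ configuration.
In an octahedral field the d⁸ configuration is t₂g⁶e_g² (only one arrangement possible), giving 2 unpaired electrons.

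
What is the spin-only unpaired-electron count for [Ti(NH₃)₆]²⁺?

Summing ligand charges against the +2 overall charge gives an oxidation state of +2 for titanium.
Titanium is a group-4 element; Ti(II) is therefore d².
In an octahedral field the d² configuration is t₂g²e_g⁰ (only one arrangement possible), giving 2 unpaired electrons.

2 unpaired electrons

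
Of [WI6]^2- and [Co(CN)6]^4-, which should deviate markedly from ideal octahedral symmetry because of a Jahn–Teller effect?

[Co(CN)6]^4-

[WI6]^2-: Each iodide is −1; balancing the −2 overall charge requires W(IV). Tungsten is a group-6 element; W(IV) is therefore d². The d² configuration leaves the e_g set evenly filled (or empty) — no strong Jahn–Teller driving force.
[Co(CN)6]^4-: Summing ligand charges against the −4 overall charge gives an oxidation state of +2 for cobalt. Cobalt is a group-9 element; Co(II) is therefore d⁷. Cyanide is a strong-field ligand (high in the spectrochemical series) for a first-row metal, so the complex is low-spin. The t₂g⁶e_g¹ (low-spin) configuration has an unevenly filled e_g set; the Jahn–Teller theorem predicts a tetragonal distortion (typically axial elongation) to lift the degeneracy.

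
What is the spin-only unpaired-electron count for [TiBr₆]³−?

Each bromide is −1; balancing the −3 overall charge requires Ti(III).
Group 4 minus oxidation state 3 gives a d¹ configuration.
In an octahedral field the d¹ configuration is t₂g¹e_g⁰ (only one arrangement possible), giving 1 unpaired electron.

1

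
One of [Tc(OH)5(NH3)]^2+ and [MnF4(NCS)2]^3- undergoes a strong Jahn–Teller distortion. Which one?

[Tc(OH)5(NH3)]^2+: Summing ligand charges against the +2 overall charge gives an oxidation state of +7 for technetium. Group 7 minus oxidation state 7 gives a d⁰ configuration. The d⁰ configuration leaves the e_g set evenly filled (or empty) — no strong Jahn–Teller driving force.
[MnF4(NCS)2]^3-: Each fluoride is −1; each isothiocyanate is −1; balancing the −3 overall charge requires Mn(III). Mn sits in group 7, so the d-electron count is 7 − 3 = 4. Fluoride and isothiocyanate are weak-field ligands for a first-row metal, so the complex is high-spin. The t₂g³e_g¹ (high-spin) configuration has an unevenly filled e_g set; the Jahn–Teller theorem predicts a tetragonal distortion (typically axial elongation) to lift the degeneracy.

[MnF4(NCS)2]^3-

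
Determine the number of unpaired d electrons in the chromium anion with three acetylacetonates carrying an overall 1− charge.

4 unpaired electrons

Ligand charges: each acetylacetonate is −1. With an overall charge of −1 the chromium centre must be in the +2 oxidation state.
Cr sits in group 6, so the d-electron count is 6 − 2 = 4.
Counting donor atoms: 3×acetylacetonate (bidentate) → 6 donors. Coordination number = 6.
The spin state decides the count: Acetylacetonate is a weak-field ligand for a first-row metal, so the complex is high-spin.
An octahedral high-spin d⁴ ion is t₂g³e_g¹, giving 4 unpaired electrons.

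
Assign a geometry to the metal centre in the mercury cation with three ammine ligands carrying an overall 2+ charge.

Ligand charges: ammonia is neutral. With an overall charge of +2 the mercury centre must be in the +2 oxidation state.
Group 12 minus oxidation state 2 gives a d¹⁰ configuration.
Coordination number: 3.
Three ligands around a d¹⁰ centre minimise repulsion in a trigonal-planar arrangement.

trigonal planar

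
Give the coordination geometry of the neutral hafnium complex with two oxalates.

Each oxalate is −2; balancing the 0 overall charge requires Hf(IV).
Hafnium is a group-4 element; Hf(IV) is therefore d⁰.
Counting donor atoms: 2×oxalate (bidentate) → 4 donors. Coordination number = 4.
A d⁰ ion has no crystal-field stabilisation preference between square planar and tetrahedral, so four ligands adopt the sterically favoured tetrahedral geometry.

tetrahedral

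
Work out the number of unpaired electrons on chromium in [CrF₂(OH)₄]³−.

3

Each fluoride is −1; each hydroxide is −1; balancing the −3 overall charge requires Cr(III).
Chromium is a group-6 element; Cr(III) is therefore d³.
In an octahedral field the d³ configuration is t₂g³e_g⁰ (only one arrangement possible), giving 3 unpaired electrons.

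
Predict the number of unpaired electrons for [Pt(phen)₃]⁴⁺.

1,10-phenanthroline is neutral; balancing the +4 overall charge requires Pt(IV).
Pt sits in group 10, so the d-electron count is 10 − 4 = 6.
Counting donor atoms: 3×1,10-phenanthroline (bidentate) → 6 donors. Coordination number = 6.
The spin state decides the count: a 5d ion has a large Δₒ and is invariably low-spin.
An octahedral low-spin d⁶ ion is t₂g⁶e_g⁰, giving 0 unpaired electrons.

0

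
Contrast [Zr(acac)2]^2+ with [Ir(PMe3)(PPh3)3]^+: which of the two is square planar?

[Ir(PMe3)(PPh3)3]^+

For [Zr(acac)2]^2+: Summing ligand charges against the +2 overall charge gives an oxidation state of +4 for zirconium. Group 4 minus oxidation state 4 gives a d⁰ configuration. A d⁰ ion has no crystal-field stabilisation preference between square planar and tetrahedral, so four ligands adopt the sterically favoured tetrahedral geometry. → tetrahedral.
For [Ir(PMe3)(PPh3)3]^+: Ligand charges: trimethylphosphine is neutral; triphenylphosphine is neutral. With an overall charge of +1 the iridium centre must be in the +1 oxidation state. Group 9 minus oxidation state 1 gives a d⁸ configuration. A 5d d⁸ ion has a large crystal-field splitting; square planar leaves the high-energy d_{x²−y²} orbital empty and maximises CFSE. → square planar.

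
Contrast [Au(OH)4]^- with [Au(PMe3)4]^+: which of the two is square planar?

For [Au(OH)4]^-: Summing ligand charges against the −1 overall charge gives an oxidation state of +3 for gold. Au sits in group 11, so the d-electron count is 11 − 3 = 8. A 5d d⁸ ion has a large crystal-field splitting; square planar leaves the high-energy d_{x²−y²} orbital empty and maximises CFSE. → square planar.
For [Au(PMe3)4]^+: Trimethylphosphine is neutral; balancing the +1 overall charge requires Au(I). Group 11 minus oxidation state 1 gives a d¹⁰ configuration. A d¹⁰ ion has no crystal-field stabilisation preference between square planar and tetrahedral, so four ligands adopt the sterically favoured tetrahedral geometry. → tetrahedral.

[Au(OH)4]^-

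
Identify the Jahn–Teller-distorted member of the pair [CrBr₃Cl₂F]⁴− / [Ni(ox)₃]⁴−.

[CrBr₃Cl₂F]⁴−

[CrBr₃Cl₂F]⁴−: Summing ligand charges against the −4 overall charge gives an oxidation state of +2 for chromium. Cr sits in group 6, so the d-electron count is 6 − 2 = 4. Bromide, chloride, and fluoride are weak-field ligands for a first-row metal, so the complex is high-spin. The t₂g³e_g¹ (high-spin) configuration has an unevenly filled e_g set; the Jahn–Teller theorem predicts a tetragonal distortion (typically axial elongation) to lift the degeneracy.
[Ni(ox)₃]⁴−: Ligand charges: each oxalate is −2. With an overall charge of −4 the nickel centre must be in the +2 oxidation state. Nickel is a group-10 element; Ni(II) is therefore d⁸. The d⁸ configuration leaves the e_g set evenly filled (or empty) — no strong Jahn–Teller driving force.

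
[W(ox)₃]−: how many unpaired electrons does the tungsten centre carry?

Each oxalate is −2; balancing the −1 overall charge requires W(V).
W sits in group 6, so the d-electron count is 6 − 5 = 1.
Counting donor atoms: 3×oxalate (bidentate) → 6 donors. Coordination number = 6.
In an octahedral field the d¹ configuration is t₂g¹e_g⁰ (only one arrangement possible), giving 1 unpaired electron.

1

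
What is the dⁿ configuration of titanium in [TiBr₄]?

Ligand charges: each bromide is −1. With an overall charge of 0 the titanium centre must be in the +4 oxidation state.
Group 4 minus oxidation state 4 gives a d⁰ configuration.

d0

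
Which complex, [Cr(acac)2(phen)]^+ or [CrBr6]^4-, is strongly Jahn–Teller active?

[Cr(acac)2(phen)]^+: Each acetylacetonate is −1; 1,10-phenanthroline is neutral; balancing the +1 overall charge requires Cr(III). Cr sits in group 6, so the d-electron count is 6 − 3 = 3. The d³ configuration leaves the e_g set evenly filled (or empty) — no strong Jahn–Teller driving force.
[CrBr6]^4-: Ligand charges: each bromide is −1. With an overall charge of −4 the chromium centre must be in the +2 oxidation state. Chromium is a group-6 element; Cr(II) is therefore d⁴. Bromide is a weak-field ligand for a first-row metal, so the complex is high-spin. The t₂g³e_g¹ (high-spin) configuration has an unevenly filled e_g set; the Jahn–Teller theorem predicts a tetragonal distortion (typically axial elongation) to lift the degeneracy.

[CrBr6]^4-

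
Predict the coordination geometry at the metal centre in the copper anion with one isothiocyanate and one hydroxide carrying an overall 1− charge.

linear

Summing ligand charges against the −1 overall charge gives an oxidation state of +1 for copper.
Cu sits in group 11, so the d-electron count is 11 − 1 = 10.
With 2 monodentate ligands the coordination number is 2.
A d¹⁰ ion with only two ligands adopts a linear arrangement (sp hybridisation; no CFSE preference).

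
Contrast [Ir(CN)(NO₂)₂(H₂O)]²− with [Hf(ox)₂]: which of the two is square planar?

[Ir(CN)(NO₂)₂(H₂O)]²−

For [Ir(CN)(NO₂)₂(H₂O)]²−: Each cyanide is −1; each nitro (N-bound nitrite) is −1; water is neutral; balancing the −2 overall charge requires Ir(I). Ir sits in group 9, so the d-electron count is 9 − 1 = 8. A 5d d⁸ ion has a large crystal-field splitting; square planar leaves the high-energy d_{x²−y²} orbital empty and maximises CFSE. → square planar.
For [Hf(ox)₂]: Each oxalate is −2; balancing the 0 overall charge requires Hf(IV). Hafnium is a group-4 element; Hf(IV) is therefore d⁰. A d⁰ ion has no crystal-field stabilisation preference between square planar and tetrahedral, so four ligands adopt the sterically favoured tetrahedral geometry. → tetrahedral.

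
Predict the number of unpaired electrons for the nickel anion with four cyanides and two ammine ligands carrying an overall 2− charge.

Summing ligand charges against the −2 overall charge gives an oxidation state of +2 for nickel.
Nickel is a group-10 element; Ni(II) is therefore d⁸.
In an octahedral field the d⁸ configuration is t₂g⁶e_g² (only one arrangement possible), giving 2 unpaired electrons.

2 unpaired electrons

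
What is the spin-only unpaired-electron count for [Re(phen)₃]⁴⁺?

3

1,10-phenanthroline is neutral; balancing the +4 overall charge requires Re(IV).
Rhenium is a group-7 element; Re(IV) is therefore d³.
Counting donor atoms: 3×1,10-phenanthroline (bidentate) → 6 donors. Coordination number = 6.
In an octahedral field the d³ configuration is t₂g³e_g⁰ (only one arrangement possible), giving 3 unpaired electrons.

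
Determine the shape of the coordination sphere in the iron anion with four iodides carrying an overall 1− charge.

tetrahedral

Ligand charges: each iodide is −1. With an overall charge of −1 the iron centre must be in the +3 oxidation state.
Iron is a group-8 element; Fe(III) is therefore d⁵.
With 4 monodentate ligands the coordination number is 4.
Iodide is a weak-field ligand.
A high-spin d⁵ ion has zero CFSE in either geometry, so four ligands adopt the sterically favoured tetrahedral geometry.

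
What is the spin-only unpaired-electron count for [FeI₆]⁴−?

4 unpaired electrons

Ligand charges: each iodide is −1. With an overall charge of −4 the iron centre must be in the +2 oxidation state.
Iron is a group-8 element; Fe(II) is therefore d⁶.
The spin state decides the count: Iodide is a weak-field ligand for a first-row metal, so the complex is high-spin.
An octahedral high-spin d⁶ ion is t₂g⁴e_g², giving 4 unpaired electrons.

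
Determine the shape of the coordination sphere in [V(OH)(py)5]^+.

Each hydroxide is −1; pyridine is neutral; balancing the +1 overall charge requires V(II).
Group 5 minus oxidation state 2 gives a d³ configuration.
With 6 monodentate ligands the coordination number is 6.
Six donors around a single metal centre give an octahedral coordination sphere.

octahedral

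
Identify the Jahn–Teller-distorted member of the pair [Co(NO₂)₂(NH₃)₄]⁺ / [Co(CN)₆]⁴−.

[Co(CN)₆]⁴−

[Co(NO₂)₂(NH₃)₄]⁺: Each nitro (N-bound nitrite) is −1; ammonia is neutral; balancing the +1 overall charge requires Co(III). Group 9 minus oxidation state 3 gives a d⁶ configuration. Co(III) has an exceptionally large octahedral splitting and is low-spin with essentially every ligand except fluoride. The d⁶ configuration leaves the e_g set evenly filled (or empty) — no strong Jahn–Teller driving force.
[Co(CN)₆]⁴−: Each cyanide is −1; balancing the −4 overall charge requires Co(II). Cobalt is a group-9 element; Co(II) is therefore d⁷. Cyanide is a strong-field ligand (high in the spectrochemical series) for a first-row metal, so the complex is low-spin. The t₂g⁶e_g¹ (low-spin) configuration has an unevenly filled e_g set; the Jahn–Teller theorem predicts a tetragonal distortion (typically axial elongation) to lift the degeneracy.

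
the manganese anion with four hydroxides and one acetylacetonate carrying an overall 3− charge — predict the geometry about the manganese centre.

Ligand charges: each hydroxide is −1; each acetylacetonate is −1. With an overall charge of −3 the manganese centre must be in the +2 oxidation state.
Mn sits in group 7, so the d-electron count is 7 − 2 = 5.
Counting donor atoms: 4×hydroxide (monodentate) → 4 donors; 1×acetylacetonate (bidentate) → 2 donors. Coordination number = 6.
Six donors around a single metal centre give an octahedral coordination sphere.

octahedral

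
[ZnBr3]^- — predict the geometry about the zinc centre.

trigonal planar

Ligand charges: each bromide is −1. With an overall charge of −1 the zinc centre must be in the +2 oxidation state.
Zinc is a group-12 element; Zn(II) is therefore d¹⁰.
With 3 monodentate ligands the coordination number is 3.
Three ligands around a d¹⁰ centre minimise repulsion in a trigonal-planar arrangement.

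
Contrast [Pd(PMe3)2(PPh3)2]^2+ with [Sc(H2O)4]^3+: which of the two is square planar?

[Pd(PMe3)2(PPh3)2]^2+

For [Pd(PMe3)2(PPh3)2]^2+: Summing ligand charges against the +2 overall charge gives an oxidation state of +2 for palladium. Group 10 minus oxidation state 2 gives a d⁸ configuration. A 4d d⁸ ion has a large crystal-field splitting; square planar leaves the high-energy d_{x²−y²} orbital empty and maximises CFSE. → square planar.
For [Sc(H2O)4]^3+: Ligand charges: water is neutral. With an overall charge of +3 the scandium centre must be in the +3 oxidation state. Sc sits in group 3, so the d-electron count is 3 − 3 = 0. A d⁰ ion has no crystal-field stabilisation preference between square planar and tetrahedral, so four ligands adopt the sterically favoured tetrahedral geometry. → tetrahedral.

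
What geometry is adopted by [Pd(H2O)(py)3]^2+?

Summing ligand charges against the +2 overall charge gives an oxidation state of +2 for palladium.
Pd sits in group 10, so the d-electron count is 10 − 2 = 8.
Coordination number: 4.
A 4d d⁸ ion has a large crystal-field splitting; square planar leaves the high-energy d_{x²−y²} orbital empty and maximises CFSE.

square planar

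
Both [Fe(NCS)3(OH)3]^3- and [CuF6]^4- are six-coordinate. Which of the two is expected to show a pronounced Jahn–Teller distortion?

[CuF6]^4-

[Fe(NCS)3(OH)3]^3-: Summing ligand charges against the −3 overall charge gives an oxidation state of +3 for iron. Group 8 minus oxidation state 3 gives a d⁵ configuration. Hydroxide and isothiocyanate are weak-field ligands for a first-row metal, so the complex is high-spin. The d⁵ configuration leaves the e_g set evenly filled (or empty) — no strong Jahn–Teller driving force.
[CuF6]^4-: Ligand charges: each fluoride is −1. With an overall charge of −4 the copper centre must be in the +2 oxidation state. Cu sits in group 11, so the d-electron count is 11 − 2 = 9. The t₂g⁶e_g³ configuration has an unevenly filled e_g set; the Jahn–Teller theorem predicts a tetragonal distortion (typically axial elongation) to lift the degeneracy.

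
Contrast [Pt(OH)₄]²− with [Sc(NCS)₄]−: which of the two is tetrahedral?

[Sc(NCS)₄]−

For [Pt(OH)₄]²−: Summing ligand charges against the −2 overall charge gives an oxidation state of +2 for platinum. Group 10 minus oxidation state 2 gives a d⁸ configuration. A 5d d⁸ ion has a large crystal-field splitting; square planar leaves the high-energy d_{x²−y²} orbital empty and maximises CFSE. → square planar.
For [Sc(NCS)₄]−: Ligand charges: each isothiocyanate is −1. With an overall charge of −1 the scandium centre must be in the +3 oxidation state. Scandium is a group-3 element; Sc(III) is therefore d⁰. A d⁰ ion has no crystal-field stabilisation preference between square planar and tetrahedral, so four ligands adopt the sterically favoured tetrahedral geometry. → tetrahedral.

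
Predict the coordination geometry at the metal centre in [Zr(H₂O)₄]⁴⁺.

tetrahedral

Ligand charges: water is neutral. With an overall charge of +4 the zirconium centre must be in the +4 oxidation state.
Zirconium is a group-4 element; Zr(IV) is therefore d⁰.
Coordination number: 4.
A d⁰ ion has no crystal-field stabilisation preference between square planar and tetrahedral, so four ligands adopt the sterically favoured tetrahedral geometry.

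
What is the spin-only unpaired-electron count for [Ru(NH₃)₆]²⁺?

Ammonia is neutral; balancing the +2 overall charge requires Ru(II).
Ru sits in group 8, so the d-electron count is 8 − 2 = 6.
The spin state decides the count: a 4d ion has a large Δₒ and is invariably low-spin.
An octahedral low-spin d⁶ ion is t₂g⁶e_g⁰, giving 0 unpaired electrons.

0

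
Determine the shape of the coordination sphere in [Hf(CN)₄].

Ligand charges: each cyanide is −1. With an overall charge of 0 the hafnium centre must be in the +4 oxidation state.
Hf sits in group 4, so the d-electron count is 4 − 4 = 0.
Coordination number: 4.
A d⁰ ion has no crystal-field stabilisation preference between square planar and tetrahedral, so four ligands adopt the sterically favoured tetrahedral geometry.

tetrahedral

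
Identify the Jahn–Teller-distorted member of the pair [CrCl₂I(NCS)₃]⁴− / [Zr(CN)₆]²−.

[CrCl₂I(NCS)₃]⁴−

[CrCl₂I(NCS)₃]⁴−: Ligand charges: each chloride is −1; each iodide is −1; each isothiocyanate is −1. With an overall charge of −4 the chromium centre must be in the +2 oxidation state. Chromium is a group-6 element; Cr(II) is therefore d⁴. Chloride, iodide, and isothiocyanate are weak-field ligands for a first-row metal, so the complex is high-spin. The t₂g³e_g¹ (high-spin) configuration has an unevenly filled e_g set; the Jahn–Teller theorem predicts a tetragonal distortion (typically axial elongation) to lift the degeneracy.
[Zr(CN)₆]²−: Each cyanide is −1; balancing the −2 overall charge requires Zr(IV). Zr sits in group 4, so the d-electron count is 4 − 4 = 0. The d⁰ configuration leaves the e_g set evenly filled (or empty) — no strong Jahn–Teller driving force.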